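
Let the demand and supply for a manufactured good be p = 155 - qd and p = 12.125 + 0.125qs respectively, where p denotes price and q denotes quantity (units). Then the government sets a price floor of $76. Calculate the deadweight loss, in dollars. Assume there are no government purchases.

1296

Rearranging demand gives qd = 155 - p; rearranging supply gives qs = 8p - 97. Equilibrium: 155 - p = 8p - 97, so 252 = 9p and p* = 28, q* = 127.
The floor of 76 is above the equilibrium price 28, so it binds.
At p = 76: qd = 155 - 76 = 79 and qs = 8·76 - 97 = 511.
Quantity traded falls to 79. At q = 79 the demand price is 155 - 79 = 76 and the supply price is (97 + 79)/8 = 22.
Deadweight loss = ½ · (76 - 22) · (127 - 79) = ½ · 54 · 48 = 1296.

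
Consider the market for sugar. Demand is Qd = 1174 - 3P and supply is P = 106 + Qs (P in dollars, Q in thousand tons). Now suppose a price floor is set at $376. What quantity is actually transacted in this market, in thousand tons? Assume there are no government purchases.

Rearranging supply gives Qs = P - 106. Equilibrium: 1174 - 3P = P - 106, so 1280 = 4P and P* = 320, Q* = 214.
The floor of 376 is above the equilibrium price 320, so it binds.
At P = 376: Qd = 1174 - 3·376 = 46 and Qs = 376 - 106 = 270.
The quantity actually transacted is the short side, demand: 46.

46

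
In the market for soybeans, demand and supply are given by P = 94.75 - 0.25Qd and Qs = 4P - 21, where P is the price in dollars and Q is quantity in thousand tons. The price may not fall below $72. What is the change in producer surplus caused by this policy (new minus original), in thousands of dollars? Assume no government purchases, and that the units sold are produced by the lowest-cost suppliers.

Rearranging demand gives Qd = 379 - 4P. Equilibrium: 379 - 4P = 4P - 21, so 400 = 8P and P* = 50, Q* = 179.
The floor of 72 is above the equilibrium price 50, so it binds.
At P = 72: Qd = 379 - 4·72 = 91 and Qs = 4·72 - 21 = 267.
Producer surplus without the control is ½ · (50 - 5.25) · 179 = 4005.125.
With the floor, 91 units are sold at 72. The supply price at Q = 91 is 28, so PS = ½ · [(72 - 5.25) + (72 - 28)] · 91 = 5039.125.
Change in producer surplus = 5039.125 - 4005.125 = 1034.

1034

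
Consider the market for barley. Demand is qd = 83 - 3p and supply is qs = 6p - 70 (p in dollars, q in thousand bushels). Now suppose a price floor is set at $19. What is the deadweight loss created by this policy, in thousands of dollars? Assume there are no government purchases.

9

Without the control the market clears where 83 - 3p = 6p - 70, i.e. p* = 17 and q* = 32.
Because the floor (19) lies above the market-clearing price, it is binding.
At p = 19: qd = 83 - 3·19 = 26 and qs = 6·19 - 70 = 44.
Quantity traded falls to 26. At q = 26 the demand price is (83 - 26)/3 = 19 and the supply price is (70 + 26)/6 = 16.
Deadweight loss = ½ · (19 - 16) · (32 - 26) = ½ · 3 · 6 = 9.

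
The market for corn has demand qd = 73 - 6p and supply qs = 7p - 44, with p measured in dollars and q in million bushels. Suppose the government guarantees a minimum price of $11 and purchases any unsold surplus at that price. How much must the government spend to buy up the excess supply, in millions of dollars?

286

Without the control the market clears where 73 - 6p = 7p - 44, i.e. p* = 9 and q* = 19.
Because the floor (11) lies above the market-clearing price, it is binding.
At p = 11: qd = 73 - 6·11 = 7 and qs = 7·11 - 44 = 33.
Surplus = qs - qd = 26.
Government expenditure = surplus × support price = 26 × 11 = 286.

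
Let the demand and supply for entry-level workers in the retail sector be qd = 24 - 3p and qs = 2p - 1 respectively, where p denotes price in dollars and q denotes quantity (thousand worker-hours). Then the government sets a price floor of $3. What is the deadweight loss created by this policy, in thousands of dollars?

0

Equilibrium: 24 - 3p = 2p - 1, so 25 = 5p and p* = 5, q* = 9.
The floor of 3 is below the equilibrium price 5, so it is not binding; the market clears at p* = 5, q* = 9.
Since the control does not bind, no trades are prevented and deadweight loss is zero.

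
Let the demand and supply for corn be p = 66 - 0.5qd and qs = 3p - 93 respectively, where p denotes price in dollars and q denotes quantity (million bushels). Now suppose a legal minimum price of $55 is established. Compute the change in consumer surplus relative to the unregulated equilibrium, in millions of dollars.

-320

Rearranging demand gives qd = 132 - 2p. Setting quantity demanded equal to quantity supplied, 132 - 2p = 3p - 93, gives p* = 45 and q* = 42.
The floor of 55 is above the equilibrium price 45, so it binds.
At p = 55: qd = 132 - 2·55 = 22 and qs = 3·55 - 93 = 72.
Consumer surplus without the control is ½ · (66 - 45) · 42 = 441.
With the floor, consumers buy 22 units at 55, so CS = ½ · (66 - 55) · 22 = 121.
Change in consumer surplus = 121 - 441 = -320.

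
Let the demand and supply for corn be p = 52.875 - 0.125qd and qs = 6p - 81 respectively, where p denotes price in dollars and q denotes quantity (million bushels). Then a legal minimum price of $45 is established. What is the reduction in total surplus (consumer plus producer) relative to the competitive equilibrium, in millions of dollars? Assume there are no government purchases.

756

Rearranging demand gives qd = 423 - 8p. Equilibrium: 423 - 8p = 6p - 81, so 504 = 14p and p* = 36, q* = 135.
The floor of 45 is above the equilibrium price 36, so it binds.
At p = 45: qd = 423 - 8·45 = 63 and qs = 6·45 - 81 = 189.
Quantity traded falls to 63. At q = 63 the demand price is (423 - 63)/8 = 45 and the supply price is (81 + 63)/6 = 24.
Deadweight loss = ½ · (45 - 24) · (135 - 63) = ½ · 21 · 72 = 756.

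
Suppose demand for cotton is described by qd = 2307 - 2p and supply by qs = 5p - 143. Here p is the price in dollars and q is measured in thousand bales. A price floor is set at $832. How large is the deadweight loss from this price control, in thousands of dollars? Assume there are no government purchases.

Equilibrium: 2307 - 2p = 5p - 143, so 2450 = 7p and p* = 350, q* = 1607.
Because the floor (832) lies above the market-clearing price, it is binding.
At p = 832: qd = 2307 - 2·832 = 643 and qs = 5·832 - 143 = 4017.
Quantity traded falls to 643. At q = 643 the demand price is (2307 - 643)/2 = 832 and the supply price is (143 + 643)/5 = 157.2.
Deadweight loss = ½ · (832 - 157.2) · (1607 - 643) = ½ · 674.8 · 964 = 325253.6.

325253.6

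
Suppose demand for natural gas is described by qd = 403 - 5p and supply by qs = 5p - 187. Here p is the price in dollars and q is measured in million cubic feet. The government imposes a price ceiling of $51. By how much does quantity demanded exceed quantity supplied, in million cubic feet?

Without the control the market clears where 403 - 5p = 5p - 187, i.e. p* = 59 and q* = 108.
The ceiling of 51 is below the equilibrium price 59, so it binds.
At p = 51: qd = 403 - 5·51 = 148 and qs = 5·51 - 187 = 68.
Shortage = qd - qs = 148 - 68 = 80.

80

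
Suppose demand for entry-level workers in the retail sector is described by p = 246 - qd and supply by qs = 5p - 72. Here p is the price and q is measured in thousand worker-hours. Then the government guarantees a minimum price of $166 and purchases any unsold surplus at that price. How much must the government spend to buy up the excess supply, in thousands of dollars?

Rearranging demand gives qd = 246 - p. Without the control the market clears where 246 - p = 5p - 72, i.e. p* = 53 and q* = 193.
Because the floor (166) lies above the market-clearing price, it is binding.
At p = 166: qd = 246 - 166 = 80 and qs = 5·166 - 72 = 758.
Surplus = qs - qd = 678.
Government expenditure = surplus × support price = 678 × 166 = 112548.

112548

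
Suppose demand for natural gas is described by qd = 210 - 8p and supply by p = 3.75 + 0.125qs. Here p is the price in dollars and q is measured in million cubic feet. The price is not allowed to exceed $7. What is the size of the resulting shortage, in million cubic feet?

Rearranging supply gives qs = 8p - 30. Without the control the market clears where 210 - 8p = 8p - 30, i.e. p* = 15 and q* = 90.
Because the ceiling (7) lies below the market-clearing price, it is binding.
At p = 7: qd = 210 - 8·7 = 154 and qs = 8·7 - 30 = 26.
Shortage = qd - qs = 154 - 26 = 128.

128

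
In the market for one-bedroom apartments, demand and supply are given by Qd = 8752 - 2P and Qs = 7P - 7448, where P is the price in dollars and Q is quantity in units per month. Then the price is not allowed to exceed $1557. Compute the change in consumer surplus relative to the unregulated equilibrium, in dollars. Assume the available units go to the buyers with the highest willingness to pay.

Without the control the market clears where 8752 - 2P = 7P - 7448, i.e. P* = 1800 and Q* = 5152.
Since 1557 < 1800, the ceiling is binding.
At P = 1557: Qd = 8752 - 2·1557 = 5638 and Qs = 7·1557 - 7448 = 3451.
Consumer surplus without the control is ½ · (4376 - 1800) · 5152 = 6635776.
With the ceiling, 3451 units are sold at 1557 (assume they go to the highest-value buyers). The demand price at Q = 3451 is 2650.5, so CS = ½ · [(4376 - 1557) + (2650.5 - 1557)] · 3451 = 6751018.75.
Change in consumer surplus = 6751018.75 - 6635776 = 115242.75.

115242.75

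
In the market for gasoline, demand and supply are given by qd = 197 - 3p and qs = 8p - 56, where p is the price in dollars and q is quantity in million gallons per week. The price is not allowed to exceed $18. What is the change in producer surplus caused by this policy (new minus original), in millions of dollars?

Equilibrium: 197 - 3p = 8p - 56, so 253 = 11p and p* = 23, q* = 128.
The ceiling of 18 is below the equilibrium price 23, so it binds.
At p = 18: qd = 197 - 3·18 = 143 and qs = 8·18 - 56 = 88.
Producer surplus without the control is ½ · (23 - 7) · 128 = 1024.
With the ceiling, producers sell 88 units at 18, so PS = ½ · (18 - 7) · 88 = 484.
Change in producer surplus = 484 - 1024 = -540.

-540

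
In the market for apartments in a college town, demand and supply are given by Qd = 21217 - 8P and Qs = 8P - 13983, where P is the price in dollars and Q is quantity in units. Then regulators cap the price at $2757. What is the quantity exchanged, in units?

In a free market, 21217 - 8P = 8P - 13983 gives the equilibrium P* = 2200, Q* = 3617.
Since 2757 is above P* = 2200, the ceiling does not bind and the free-market outcome prevails.

3617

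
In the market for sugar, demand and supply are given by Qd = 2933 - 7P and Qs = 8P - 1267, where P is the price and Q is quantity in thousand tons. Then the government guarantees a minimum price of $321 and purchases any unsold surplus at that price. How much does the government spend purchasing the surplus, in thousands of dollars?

197415

Setting quantity demanded equal to quantity supplied, 2933 - 7P = 8P - 1267, gives P* = 280 and Q* = 973.
Because the floor (321) lies above the market-clearing price, it is binding.
At P = 321: Qd = 2933 - 7·321 = 686 and Qs = 8·321 - 1267 = 1301.
Surplus = Qs - Qd = 615.
Government expenditure = surplus × support price = 615 × 321 = 197415.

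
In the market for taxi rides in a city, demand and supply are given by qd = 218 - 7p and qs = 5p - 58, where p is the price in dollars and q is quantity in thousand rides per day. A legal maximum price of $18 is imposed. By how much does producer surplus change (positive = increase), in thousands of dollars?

-222.5

Without the control the market clears where 218 - 7p = 5p - 58, i.e. p* = 23 and q* = 57.
Because the ceiling (18) lies below the market-clearing price, it is binding.
At p = 18: qd = 218 - 7·18 = 92 and qs = 5·18 - 58 = 32.
Producer surplus without the control is ½ · (23 - 11.6) · 57 = 324.9.
With the ceiling, producers sell 32 units at 18, so PS = ½ · (18 - 11.6) · 32 = 102.4.
Change in producer surplus = 102.4 - 324.9 = -222.5.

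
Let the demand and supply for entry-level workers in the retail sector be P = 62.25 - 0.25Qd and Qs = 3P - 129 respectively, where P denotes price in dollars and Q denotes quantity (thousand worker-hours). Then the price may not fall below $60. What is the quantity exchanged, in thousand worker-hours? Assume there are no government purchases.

9

Rearranging demand gives Qd = 249 - 4P. Setting quantity demanded equal to quantity supplied, 249 - 4P = 3P - 129, gives P* = 54 and Q* = 33.
Because the floor (60) lies above the market-clearing price, it is binding.
At P = 60: Qd = 249 - 4·60 = 9 and Qs = 3·60 - 129 = 51.
The quantity actually transacted is the short side, demand: 9.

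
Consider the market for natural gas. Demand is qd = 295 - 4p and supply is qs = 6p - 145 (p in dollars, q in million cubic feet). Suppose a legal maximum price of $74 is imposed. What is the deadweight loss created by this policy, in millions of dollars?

0

Without the control the market clears where 295 - 4p = 6p - 145, i.e. p* = 44 and q* = 119.
Since 74 is above p* = 44, the ceiling does not bind and the free-market outcome prevails.
Since the control does not bind, no trades are prevented and deadweight loss is zero.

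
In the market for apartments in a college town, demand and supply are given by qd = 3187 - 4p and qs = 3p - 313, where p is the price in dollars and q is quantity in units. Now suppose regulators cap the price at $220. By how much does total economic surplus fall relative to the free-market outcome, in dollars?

Setting quantity demanded equal to quantity supplied, 3187 - 4p = 3p - 313, gives p* = 500 and q* = 1187.
Because the ceiling (220) lies below the market-clearing price, it is binding.
At p = 220: qd = 3187 - 4·220 = 2307 and qs = 3·220 - 313 = 347.
Quantity traded falls to 347. At q = 347 the demand price is (3187 - 347)/4 = 710 and the supply price is (313 + 347)/3 = 220.
Deadweight loss = ½ · (710 - 220) · (1187 - 347) = ½ · 490 · 840 = 205800.

205800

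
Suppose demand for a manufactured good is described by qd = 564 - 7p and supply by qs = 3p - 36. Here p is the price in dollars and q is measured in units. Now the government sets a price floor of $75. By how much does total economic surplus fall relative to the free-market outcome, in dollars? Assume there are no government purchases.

2625

Equilibrium: 564 - 7p = 3p - 36, so 600 = 10p and p* = 60, q* = 144.
Since 75 > 60, the floor is binding.
At p = 75: qd = 564 - 7·75 = 39 and qs = 3·75 - 36 = 189.
Quantity traded falls to 39. At q = 39 the demand price is (564 - 39)/7 = 75 and the supply price is (36 + 39)/3 = 25.
Deadweight loss = ½ · (75 - 25) · (144 - 39) = ½ · 50 · 105 = 2625.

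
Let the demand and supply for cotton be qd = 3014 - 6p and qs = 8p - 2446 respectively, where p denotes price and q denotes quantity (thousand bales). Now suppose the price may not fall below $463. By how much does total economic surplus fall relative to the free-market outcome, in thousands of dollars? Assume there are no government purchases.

Setting quantity demanded equal to quantity supplied, 3014 - 6p = 8p - 2446, gives p* = 390 and q* = 674.
The floor of 463 is above the equilibrium price 390, so it binds.
At p = 463: qd = 3014 - 6·463 = 236 and qs = 8·463 - 2446 = 1258.
Quantity traded falls to 236. At q = 236 the demand price is (3014 - 236)/6 = 463 and the supply price is (2446 + 236)/8 = 335.25.
Deadweight loss = ½ · (463 - 335.25) · (674 - 236) = ½ · 127.75 · 438 = 27977.25.

27977.25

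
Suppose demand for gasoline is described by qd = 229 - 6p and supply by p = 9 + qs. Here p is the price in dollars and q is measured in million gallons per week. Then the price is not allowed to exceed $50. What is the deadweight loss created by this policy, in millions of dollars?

Rearranging supply gives qs = p - 9. In a free market, 229 - 6p = p - 9 gives the equilibrium p* = 34, q* = 25.
Since 50 is above p* = 34, the ceiling does not bind and the free-market outcome prevails.
Since the control does not bind, no trades are prevented and deadweight loss is zero.

0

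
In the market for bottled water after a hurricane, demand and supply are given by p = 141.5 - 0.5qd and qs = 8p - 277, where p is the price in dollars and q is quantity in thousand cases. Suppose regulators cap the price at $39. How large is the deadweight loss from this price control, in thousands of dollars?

5780

Rearranging demand gives qd = 283 - 2p. Without the control the market clears where 283 - 2p = 8p - 277, i.e. p* = 56 and q* = 171.
Since 39 < 56, the ceiling is binding.
At p = 39: qd = 283 - 2·39 = 205 and qs = 8·39 - 277 = 35.
Quantity traded falls to 35. At q = 35 the demand price is (283 - 35)/2 = 124 and the supply price is (277 + 35)/8 = 39.
Deadweight loss = ½ · (124 - 39) · (171 - 35) = ½ · 85 · 136 = 5780.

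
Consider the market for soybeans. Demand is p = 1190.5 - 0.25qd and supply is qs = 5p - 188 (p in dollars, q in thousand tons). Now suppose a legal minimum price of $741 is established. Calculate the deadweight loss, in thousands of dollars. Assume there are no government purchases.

131331.6

Rearranging demand gives qd = 4762 - 4p. In a free market, 4762 - 4p = 5p - 188 gives the equilibrium p* = 550, q* = 2562.
Because the floor (741) lies above the market-clearing price, it is binding.
At p = 741: qd = 4762 - 4·741 = 1798 and qs = 5·741 - 188 = 3517.
Quantity traded falls to 1798. At q = 1798 the demand price is (4762 - 1798)/4 = 741 and the supply price is (188 + 1798)/5 = 397.2.
Deadweight loss = ½ · (741 - 397.2) · (2562 - 1798) = ½ · 343.8 · 764 = 131331.6.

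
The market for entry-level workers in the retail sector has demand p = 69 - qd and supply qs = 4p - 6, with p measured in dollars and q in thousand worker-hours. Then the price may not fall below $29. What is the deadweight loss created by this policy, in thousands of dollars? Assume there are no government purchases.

122.5

Rearranging demand gives qd = 69 - p. Setting quantity demanded equal to quantity supplied, 69 - p = 4p - 6, gives p* = 15 and q* = 54.
Since 29 > 15, the floor is binding.
At p = 29: qd = 69 - 29 = 40 and qs = 4·29 - 6 = 110.
Quantity traded falls to 40. At q = 40 the demand price is 69 - 40 = 29 and the supply price is (6 + 40)/4 = 11.5.
Deadweight loss = ½ · (29 - 11.5) · (54 - 40) = ½ · 17.5 · 14 = 122.5.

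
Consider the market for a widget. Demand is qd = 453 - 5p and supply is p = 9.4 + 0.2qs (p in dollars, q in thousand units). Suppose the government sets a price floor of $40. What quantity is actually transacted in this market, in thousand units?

Rearranging supply gives qs = 5p - 47. Equilibrium: 453 - 5p = 5p - 47, so 500 = 10p and p* = 50, q* = 203.
Since 40 is below p* = 50, the floor does not bind and the free-market outcome prevails.

203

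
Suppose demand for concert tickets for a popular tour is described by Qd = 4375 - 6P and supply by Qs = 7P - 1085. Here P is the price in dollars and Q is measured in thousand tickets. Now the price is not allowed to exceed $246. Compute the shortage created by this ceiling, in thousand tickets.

2262

Equilibrium: 4375 - 6P = 7P - 1085, so 5460 = 13P and P* = 420, Q* = 1855.
Because the ceiling (246) lies below the market-clearing price, it is binding.
At P = 246: Qd = 4375 - 6·246 = 2899 and Qs = 7·246 - 1085 = 637.
Shortage = Qd - Qs = 2899 - 637 = 2262.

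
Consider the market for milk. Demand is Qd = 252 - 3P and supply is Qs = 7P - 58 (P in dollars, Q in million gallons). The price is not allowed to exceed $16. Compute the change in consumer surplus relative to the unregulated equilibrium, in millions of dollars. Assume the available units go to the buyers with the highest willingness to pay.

Setting quantity demanded equal to quantity supplied, 252 - 3P = 7P - 58, gives P* = 31 and Q* = 159.
Since 16 < 31, the ceiling is binding.
At P = 16: Qd = 252 - 3·16 = 204 and Qs = 7·16 - 58 = 54.
Consumer surplus without the control is ½ · (84 - 31) · 159 = 4213.5.
With the ceiling, 54 units are sold at 16 (assume they go to the highest-value buyers). The demand price at Q = 54 is 66, so CS = ½ · [(84 - 16) + (66 - 16)] · 54 = 3186.
Change in consumer surplus = 3186 - 4213.5 = -1027.5.

-1027.5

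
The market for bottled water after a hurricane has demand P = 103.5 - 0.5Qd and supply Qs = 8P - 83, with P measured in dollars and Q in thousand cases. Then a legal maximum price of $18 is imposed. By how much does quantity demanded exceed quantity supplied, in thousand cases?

110

Rearranging demand gives Qd = 207 - 2P. Without the control the market clears where 207 - 2P = 8P - 83, i.e. P* = 29 and Q* = 149.
Since 18 < 29, the ceiling is binding.
At P = 18: Qd = 207 - 2·18 = 171 and Qs = 8·18 - 83 = 61.
Shortage = Qd - Qs = 171 - 61 = 110.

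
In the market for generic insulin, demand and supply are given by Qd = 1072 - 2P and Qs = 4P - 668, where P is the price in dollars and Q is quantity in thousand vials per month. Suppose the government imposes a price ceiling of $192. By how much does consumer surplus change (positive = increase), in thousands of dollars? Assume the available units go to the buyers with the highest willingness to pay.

Equilibrium: 1072 - 2P = 4P - 668, so 1740 = 6P and P* = 290, Q* = 492.
Because the ceiling (192) lies below the market-clearing price, it is binding.
At P = 192: Qd = 1072 - 2·192 = 688 and Qs = 4·192 - 668 = 100.
Consumer surplus without the control is ½ · (536 - 290) · 492 = 60516.
With the ceiling, 100 units are sold at 192 (assume they go to the highest-value buyers). The demand price at Q = 100 is 486, so CS = ½ · [(536 - 192) + (486 - 192)] · 100 = 31900.
Change in consumer surplus = 31900 - 60516 = -28616.

-28616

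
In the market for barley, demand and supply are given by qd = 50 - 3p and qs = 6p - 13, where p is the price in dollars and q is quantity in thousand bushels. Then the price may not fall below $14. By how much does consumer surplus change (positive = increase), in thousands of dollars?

-129.5

Equilibrium: 50 - 3p = 6p - 13, so 63 = 9p and p* = 7, q* = 29.
Since 14 > 7, the floor is binding.
At p = 14: qd = 50 - 3·14 = 8 and qs = 6·14 - 13 = 71.
Consumer surplus without the control is ½ · (50/3 - 7) · 29 = 841/6.
With the floor, consumers buy 8 units at 14, so CS = ½ · (50/3 - 14) · 8 = 32/3.
Change in consumer surplus = 32/3 - 841/6 = -129.5.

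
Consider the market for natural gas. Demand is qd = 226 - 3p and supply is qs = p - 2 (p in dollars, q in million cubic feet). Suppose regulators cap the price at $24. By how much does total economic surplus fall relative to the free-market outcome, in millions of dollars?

Setting quantity demanded equal to quantity supplied, 226 - 3p = p - 2, gives p* = 57 and q* = 55.
Since 24 < 57, the ceiling is binding.
At p = 24: qd = 226 - 3·24 = 154 and qs = 24 - 2 = 22.
Quantity traded falls to 22. At q = 22 the demand price is (226 - 22)/3 = 68 and the supply price is 2 + 22 = 24.
Deadweight loss = ½ · (68 - 24) · (55 - 22) = ½ · 44 · 33 = 726.

726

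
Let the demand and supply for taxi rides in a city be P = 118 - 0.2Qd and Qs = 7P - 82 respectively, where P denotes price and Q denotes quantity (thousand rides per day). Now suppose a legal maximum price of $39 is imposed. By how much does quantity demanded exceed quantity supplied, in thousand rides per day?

Rearranging demand gives Qd = 590 - 5P. Without the control the market clears where 590 - 5P = 7P - 82, i.e. P* = 56 and Q* = 310.
Because the ceiling (39) lies below the market-clearing price, it is binding.
At P = 39: Qd = 590 - 5·39 = 395 and Qs = 7·39 - 82 = 191.
Shortage = Qd - Qs = 395 - 191 = 204.

204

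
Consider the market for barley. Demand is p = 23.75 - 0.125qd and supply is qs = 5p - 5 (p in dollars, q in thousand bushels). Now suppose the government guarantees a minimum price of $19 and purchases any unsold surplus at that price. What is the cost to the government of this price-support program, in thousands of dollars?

Rearranging demand gives qd = 190 - 8p. Equilibrium: 190 - 8p = 5p - 5, so 195 = 13p and p* = 15, q* = 70.
Because the floor (19) lies above the market-clearing price, it is binding.
At p = 19: qd = 190 - 8·19 = 38 and qs = 5·19 - 5 = 90.
Surplus = qs - qd = 52.
Government expenditure = surplus × support price = 52 × 19 = 988.

988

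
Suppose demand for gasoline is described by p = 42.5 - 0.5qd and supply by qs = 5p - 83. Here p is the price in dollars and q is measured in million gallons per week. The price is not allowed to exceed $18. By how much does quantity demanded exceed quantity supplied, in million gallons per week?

42

Rearranging demand gives qd = 85 - 2p. Equilibrium: 85 - 2p = 5p - 83, so 168 = 7p and p* = 24, q* = 37.
The ceiling of 18 is below the equilibrium price 24, so it binds.
At p = 18: qd = 85 - 2·18 = 49 and qs = 5·18 - 83 = 7.
Shortage = qd - qs = 49 - 7 = 42.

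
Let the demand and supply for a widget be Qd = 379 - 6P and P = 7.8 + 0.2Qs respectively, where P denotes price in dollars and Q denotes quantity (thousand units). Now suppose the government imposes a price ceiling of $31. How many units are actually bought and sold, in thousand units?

Rearranging supply gives Qs = 5P - 39. Without the control the market clears where 379 - 6P = 5P - 39, i.e. P* = 38 and Q* = 151.
Since 31 < 38, the ceiling is binding.
At P = 31: Qd = 379 - 6·31 = 193 and Qs = 5·31 - 39 = 116.
The quantity actually transacted is the short side, supply: 116.

116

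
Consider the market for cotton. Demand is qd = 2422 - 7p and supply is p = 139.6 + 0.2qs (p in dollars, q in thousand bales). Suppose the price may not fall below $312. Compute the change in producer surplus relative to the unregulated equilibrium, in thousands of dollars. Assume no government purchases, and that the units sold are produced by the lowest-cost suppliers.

-873.6

Rearranging supply gives qs = 5p - 698. Without the control the market clears where 2422 - 7p = 5p - 698, i.e. p* = 260 and q* = 602.
Because the floor (312) lies above the market-clearing price, it is binding.
At p = 312: qd = 2422 - 7·312 = 238 and qs = 5·312 - 698 = 862.
Producer surplus without the control is ½ · (260 - 139.6) · 602 = 36240.4.
With the floor, 238 units are sold at 312. The supply price at q = 238 is 187.2, so PS = ½ · [(312 - 139.6) + (312 - 187.2)] · 238 = 35366.8.
Change in producer surplus = 35366.8 - 36240.4 = -873.6.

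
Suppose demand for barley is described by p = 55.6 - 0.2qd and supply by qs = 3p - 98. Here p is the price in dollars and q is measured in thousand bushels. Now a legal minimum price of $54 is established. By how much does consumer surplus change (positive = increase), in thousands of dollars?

-178.5

Rearranging demand gives qd = 278 - 5p. Without the control the market clears where 278 - 5p = 3p - 98, i.e. p* = 47 and q* = 43.
Because the floor (54) lies above the market-clearing price, it is binding.
At p = 54: qd = 278 - 5·54 = 8 and qs = 3·54 - 98 = 64.
Consumer surplus without the control is ½ · (55.6 - 47) · 43 = 184.9.
With the floor, consumers buy 8 units at 54, so CS = ½ · (55.6 - 54) · 8 = 6.4.
Change in consumer surplus = 6.4 - 184.9 = -178.5.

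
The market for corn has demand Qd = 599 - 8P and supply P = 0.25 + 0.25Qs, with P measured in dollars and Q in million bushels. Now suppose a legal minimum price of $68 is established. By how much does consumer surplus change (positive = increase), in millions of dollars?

-2286

Rearranging supply gives Qs = 4P - 1. Equilibrium: 599 - 8P = 4P - 1, so 600 = 12P and P* = 50, Q* = 199.
Since 68 > 50, the floor is binding.
At P = 68: Qd = 599 - 8·68 = 55 and Qs = 4·68 - 1 = 271.
Consumer surplus without the control is ½ · (74.875 - 50) · 199 = 2475.0625.
With the floor, consumers buy 55 units at 68, so CS = ½ · (74.875 - 68) · 55 = 189.0625.
Change in consumer surplus = 189.0625 - 2475.0625 = -2286.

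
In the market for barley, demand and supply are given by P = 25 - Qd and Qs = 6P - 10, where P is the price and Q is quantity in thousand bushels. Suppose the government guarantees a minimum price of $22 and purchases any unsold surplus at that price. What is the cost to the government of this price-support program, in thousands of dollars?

2618

Rearranging demand gives Qd = 25 - P. In a free market, 25 - P = 6P - 10 gives the equilibrium P* = 5, Q* = 20.
Since 22 > 5, the floor is binding.
At P = 22: Qd = 25 - 22 = 3 and Qs = 6·22 - 10 = 122.
Surplus = Qs - Qd = 119.
Government expenditure = surplus × support price = 119 × 22 = 2618.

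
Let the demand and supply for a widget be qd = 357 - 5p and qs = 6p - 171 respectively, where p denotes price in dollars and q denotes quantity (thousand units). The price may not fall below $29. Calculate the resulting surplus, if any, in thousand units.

Equilibrium: 357 - 5p = 6p - 171, so 528 = 11p and p* = 48, q* = 117.
The floor of 29 is below the equilibrium price 48, so it is not binding; the market clears at p* = 48, q* = 117.
Since the control does not bind, there is no surplus.

0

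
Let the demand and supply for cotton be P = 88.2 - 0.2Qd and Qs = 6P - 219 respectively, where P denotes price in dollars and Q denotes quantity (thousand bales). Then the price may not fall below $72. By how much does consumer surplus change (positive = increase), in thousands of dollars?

Rearranging demand gives Qd = 441 - 5P. Setting quantity demanded equal to quantity supplied, 441 - 5P = 6P - 219, gives P* = 60 and Q* = 141.
Because the floor (72) lies above the market-clearing price, it is binding.
At P = 72: Qd = 441 - 5·72 = 81 and Qs = 6·72 - 219 = 213.
Consumer surplus without the control is ½ · (88.2 - 60) · 141 = 1988.1.
With the floor, consumers buy 81 units at 72, so CS = ½ · (88.2 - 72) · 81 = 656.1.
Change in consumer surplus = 656.1 - 1988.1 = -1332.

-1332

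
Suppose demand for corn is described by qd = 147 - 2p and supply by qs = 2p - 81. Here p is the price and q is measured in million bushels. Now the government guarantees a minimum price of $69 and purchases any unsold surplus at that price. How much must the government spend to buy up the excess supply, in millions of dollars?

Without the control the market clears where 147 - 2p = 2p - 81, i.e. p* = 57 and q* = 33.
The floor of 69 is above the equilibrium price 57, so it binds.
At p = 69: qd = 147 - 2·69 = 9 and qs = 2·69 - 81 = 57.
Surplus = qs - qd = 48.
Government expenditure = surplus × support price = 48 × 69 = 3312.

3312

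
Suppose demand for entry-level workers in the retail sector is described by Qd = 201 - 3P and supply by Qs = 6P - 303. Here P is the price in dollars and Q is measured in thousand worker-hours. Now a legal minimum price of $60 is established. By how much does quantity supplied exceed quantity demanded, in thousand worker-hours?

36

In a free market, 201 - 3P = 6P - 303 gives the equilibrium P* = 56, Q* = 33.
The floor of 60 is above the equilibrium price 56, so it binds.
At P = 60: Qd = 201 - 3·60 = 21 and Qs = 6·60 - 303 = 57.
Surplus = Qs - Qd = 57 - 21 = 36.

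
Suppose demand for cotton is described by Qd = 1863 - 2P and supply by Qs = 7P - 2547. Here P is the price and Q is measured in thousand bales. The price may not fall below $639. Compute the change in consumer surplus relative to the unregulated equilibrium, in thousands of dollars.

-109366

Setting quantity demanded equal to quantity supplied, 1863 - 2P = 7P - 2547, gives P* = 490 and Q* = 883.
The floor of 639 is above the equilibrium price 490, so it binds.
At P = 639: Qd = 1863 - 2·639 = 585 and Qs = 7·639 - 2547 = 1926.
Consumer surplus without the control is ½ · (931.5 - 490) · 883 = 194922.25.
With the floor, consumers buy 585 units at 639, so CS = ½ · (931.5 - 639) · 585 = 85556.25.
Change in consumer surplus = 85556.25 - 194922.25 = -109366.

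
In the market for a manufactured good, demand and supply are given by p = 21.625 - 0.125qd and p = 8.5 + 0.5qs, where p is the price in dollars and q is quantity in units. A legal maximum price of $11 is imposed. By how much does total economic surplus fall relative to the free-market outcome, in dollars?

80

Rearranging demand gives qd = 173 - 8p; rearranging supply gives qs = 2p - 17. Without the control the market clears where 173 - 8p = 2p - 17, i.e. p* = 19 and q* = 21.
Since 11 < 19, the ceiling is binding.
At p = 11: qd = 173 - 8·11 = 85 and qs = 2·11 - 17 = 5.
Quantity traded falls to 5. At q = 5 the demand price is (173 - 5)/8 = 21 and the supply price is (17 + 5)/2 = 11.
Deadweight loss = ½ · (21 - 11) · (21 - 5) = ½ · 10 · 16 = 80.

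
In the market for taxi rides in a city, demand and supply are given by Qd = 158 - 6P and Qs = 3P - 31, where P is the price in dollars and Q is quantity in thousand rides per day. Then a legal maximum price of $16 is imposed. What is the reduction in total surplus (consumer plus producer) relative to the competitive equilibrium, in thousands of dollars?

56.25

Equilibrium: 158 - 6P = 3P - 31, so 189 = 9P and P* = 21, Q* = 32.
Since 16 < 21, the ceiling is binding.
At P = 16: Qd = 158 - 6·16 = 62 and Qs = 3·16 - 31 = 17.
Quantity traded falls to 17. At Q = 17 the demand price is (158 - 17)/6 = 23.5 and the supply price is (31 + 17)/3 = 16.
Deadweight loss = ½ · (23.5 - 16) · (32 - 17) = ½ · 7.5 · 15 = 56.25.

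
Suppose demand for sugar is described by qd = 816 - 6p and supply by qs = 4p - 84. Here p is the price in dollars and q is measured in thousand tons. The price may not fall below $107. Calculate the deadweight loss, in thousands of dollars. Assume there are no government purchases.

Without the control the market clears where 816 - 6p = 4p - 84, i.e. p* = 90 and q* = 276.
The floor of 107 is above the equilibrium price 90, so it binds.
At p = 107: qd = 816 - 6·107 = 174 and qs = 4·107 - 84 = 344.
Quantity traded falls to 174. At q = 174 the demand price is (816 - 174)/6 = 107 and the supply price is (84 + 174)/4 = 64.5.
Deadweight loss = ½ · (107 - 64.5) · (276 - 174) = ½ · 42.5 · 102 = 2167.5.

2167.5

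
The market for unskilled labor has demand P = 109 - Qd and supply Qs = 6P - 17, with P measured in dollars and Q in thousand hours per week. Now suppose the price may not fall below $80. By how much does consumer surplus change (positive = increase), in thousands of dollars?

Rearranging demand gives Qd = 109 - P. Setting quantity demanded equal to quantity supplied, 109 - P = 6P - 17, gives P* = 18 and Q* = 91.
Since 80 > 18, the floor is binding.
At P = 80: Qd = 109 - 80 = 29 and Qs = 6·80 - 17 = 463.
Consumer surplus without the control is ½ · (109 - 18) · 91 = 4140.5.
With the floor, consumers buy 29 units at 80, so CS = ½ · (109 - 80) · 29 = 420.5.
Change in consumer surplus = 420.5 - 4140.5 = -3720.

-3720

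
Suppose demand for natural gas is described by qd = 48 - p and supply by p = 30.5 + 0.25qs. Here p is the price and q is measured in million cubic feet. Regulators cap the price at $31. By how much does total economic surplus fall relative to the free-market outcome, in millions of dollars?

Rearranging supply gives qs = 4p - 122. Equilibrium: 48 - p = 4p - 122, so 170 = 5p and p* = 34, q* = 14.
The ceiling of 31 is below the equilibrium price 34, so it binds.
At p = 31: qd = 48 - 31 = 17 and qs = 4·31 - 122 = 2.
Quantity traded falls to 2. At q = 2 the demand price is 48 - 2 = 46 and the supply price is (122 + 2)/4 = 31.
Deadweight loss = ½ · (46 - 31) · (14 - 2) = ½ · 15 · 12 = 90.

90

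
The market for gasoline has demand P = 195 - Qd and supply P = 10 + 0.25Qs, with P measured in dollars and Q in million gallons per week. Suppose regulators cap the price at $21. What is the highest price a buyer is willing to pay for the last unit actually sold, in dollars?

151

Rearranging demand gives Qd = 195 - P; rearranging supply gives Qs = 4P - 40. Equilibrium: 195 - P = 4P - 40, so 235 = 5P and P* = 47, Q* = 148.
Because the ceiling (21) lies below the market-clearing price, it is binding.
At P = 21: Qd = 195 - 21 = 174 and Qs = 4·21 - 40 = 44.
Only 44 units reach the market. On the demand curve, the marginal buyer's willingness to pay at Q = 44 is (195 - 44) = 151.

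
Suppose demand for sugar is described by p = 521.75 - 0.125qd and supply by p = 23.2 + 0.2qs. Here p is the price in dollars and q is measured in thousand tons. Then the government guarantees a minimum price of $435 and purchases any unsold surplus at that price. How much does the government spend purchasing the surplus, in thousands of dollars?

593775

Rearranging demand gives qd = 4174 - 8p; rearranging supply gives qs = 5p - 116. Equilibrium: 4174 - 8p = 5p - 116, so 4290 = 13p and p* = 330, q* = 1534.
Since 435 > 330, the floor is binding.
At p = 435: qd = 4174 - 8·435 = 694 and qs = 5·435 - 116 = 2059.
Surplus = qs - qd = 1365.
Government expenditure = surplus × support price = 1365 × 435 = 593775.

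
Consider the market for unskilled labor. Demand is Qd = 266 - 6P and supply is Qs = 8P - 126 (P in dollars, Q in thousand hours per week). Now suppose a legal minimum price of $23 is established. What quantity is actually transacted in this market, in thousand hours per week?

98

In a free market, 266 - 6P = 8P - 126 gives the equilibrium P* = 28, Q* = 98.
The floor of 23 is below the equilibrium price 28, so it is not binding; the market clears at P* = 28, Q* = 98.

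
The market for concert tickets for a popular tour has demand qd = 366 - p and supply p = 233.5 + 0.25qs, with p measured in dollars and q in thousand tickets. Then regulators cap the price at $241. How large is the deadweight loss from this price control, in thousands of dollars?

Rearranging supply gives qs = 4p - 934. In a free market, 366 - p = 4p - 934 gives the equilibrium p* = 260, q* = 106.
The ceiling of 241 is below the equilibrium price 260, so it binds.
At p = 241: qd = 366 - 241 = 125 and qs = 4·241 - 934 = 30.
Quantity traded falls to 30. At q = 30 the demand price is 366 - 30 = 336 and the supply price is (934 + 30)/4 = 241.
Deadweight loss = ½ · (336 - 241) · (106 - 30) = ½ · 95 · 76 = 3610.

3610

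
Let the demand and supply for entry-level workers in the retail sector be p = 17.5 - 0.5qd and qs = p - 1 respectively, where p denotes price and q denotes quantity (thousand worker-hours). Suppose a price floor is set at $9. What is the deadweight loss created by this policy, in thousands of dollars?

Rearranging demand gives qd = 35 - 2p. In a free market, 35 - 2p = p - 1 gives the equilibrium p* = 12, q* = 11.
The floor of 9 is below the equilibrium price 12, so it is not binding; the market clears at p* = 12, q* = 11.
Since the control does not bind, no trades are prevented and deadweight loss is zero.

0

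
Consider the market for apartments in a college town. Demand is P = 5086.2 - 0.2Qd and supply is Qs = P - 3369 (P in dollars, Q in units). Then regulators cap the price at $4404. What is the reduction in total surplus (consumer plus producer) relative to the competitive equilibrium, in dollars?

Rearranging demand gives Qd = 25431 - 5P. Without the control the market clears where 25431 - 5P = P - 3369, i.e. P* = 4800 and Q* = 1431.
Since 4404 < 4800, the ceiling is binding.
At P = 4404: Qd = 25431 - 5·4404 = 3411 and Qs = 4404 - 3369 = 1035.
Quantity traded falls to 1035. At Q = 1035 the demand price is (25431 - 1035)/5 = 4879.2 and the supply price is 3369 + 1035 = 4404.
Deadweight loss = ½ · (4879.2 - 4404) · (1431 - 1035) = ½ · 475.2 · 396 = 94089.6.

94089.6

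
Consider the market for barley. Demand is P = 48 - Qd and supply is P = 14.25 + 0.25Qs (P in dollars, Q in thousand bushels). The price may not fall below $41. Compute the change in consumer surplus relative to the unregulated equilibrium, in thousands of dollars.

Rearranging demand gives Qd = 48 - P; rearranging supply gives Qs = 4P - 57. Without the control the market clears where 48 - P = 4P - 57, i.e. P* = 21 and Q* = 27.
Since 41 > 21, the floor is binding.
At P = 41: Qd = 48 - 41 = 7 and Qs = 4·41 - 57 = 107.
Consumer surplus without the control is ½ · (48 - 21) · 27 = 364.5.
With the floor, consumers buy 7 units at 41, so CS = ½ · (48 - 41) · 7 = 24.5.
Change in consumer surplus = 24.5 - 364.5 = -340.

-340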